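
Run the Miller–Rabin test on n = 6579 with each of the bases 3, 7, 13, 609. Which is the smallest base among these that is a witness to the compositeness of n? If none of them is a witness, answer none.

n − 1 = 6578 = 2^1 · 3289, so s = 1 and d = 3289.
Base 3: x_0 = 3^3289 mod 6579 = 5301. x_0 ∉ {1, 6578} and s = 1, so 3 is a Miller–Rabin witness and 6579 is composite.
Base 7: x_0 = 7^3289 mod 6579 = 4651. x_0 ∉ {1, 6578} and s = 1, so 7 is a Miller–Rabin witness and 6579 is composite.
Base 13: x_0 = 13^3289 mod 6579 = 5521. x_0 ∉ {1, 6578} and s = 1, so 13 is a Miller–Rabin witness and 6579 is composite.
Base 609: x_0 = 609^3289 mod 6579 = 1125. x_0 ∉ {1, 6578} and s = 1, so 609 is a Miller–Rabin witness and 6579 is composite.
The smallest witness among the given bases is 3.

3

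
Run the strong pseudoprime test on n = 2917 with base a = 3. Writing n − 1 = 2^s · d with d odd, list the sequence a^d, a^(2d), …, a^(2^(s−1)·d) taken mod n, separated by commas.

2916, 1

n − 1 = 2916 = 2^2 · 729, so s = 2 and d = 729.
x_0 = 3^729 mod 2917 = 2916.
x_1 = 2916^2 mod 2917 = 1.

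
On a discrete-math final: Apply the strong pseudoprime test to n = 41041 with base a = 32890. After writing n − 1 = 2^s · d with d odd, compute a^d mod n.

26741

n − 1 = 41040 = 2^4 · 2565, so s = 4 and d = 2565.
Repeated squaring mod 41041: 32890^1 ≡ 32890, 32890^2 ≡ 34463, 32890^4 ≡ 12870, 32890^8 ≡ 36465, 32890^16 ≡ 8866, 32890^32 ≡ 12441, 32890^64 ≡ 12870, 32890^128 ≡ 36465, 32890^256 ≡ 8866, 32890^512 ≡ 12441, 32890^1024 ≡ 12870, 32890^2048 ≡ 36465.
2565 = 2048 + 512 + 4 + 1, so 32890^2565 ≡ 36465·12441·12870·32890 ≡ 26741 (mod 41041).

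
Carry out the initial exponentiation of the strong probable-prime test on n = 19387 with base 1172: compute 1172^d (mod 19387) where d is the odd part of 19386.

1

n − 1 = 19386 = 2^1 · 9693, so s = 1 and d = 9693.
1172^9693 mod 19387 = 1.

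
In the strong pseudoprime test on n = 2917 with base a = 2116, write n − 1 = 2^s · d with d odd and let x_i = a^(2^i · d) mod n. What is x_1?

n − 1 = 2916 = 2^2 · 729, so s = 2 and d = 729.
By repeated squaring, 2116^729 ≡ 1 (mod 2917).
x_0 = 1.
x_1 = 1^2 mod 2917 = 1.

1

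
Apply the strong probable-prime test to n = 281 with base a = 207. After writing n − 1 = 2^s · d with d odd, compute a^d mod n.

89

n − 1 = 280 = 2^3 · 35, so s = 3 and d = 35.
Repeated squaring mod 281: 207^1 ≡ 207, 207^2 ≡ 137, 207^4 ≡ 223, 207^8 ≡ 273, 207^16 ≡ 64, 207^32 ≡ 162.
35 = 32 + 2 + 1, so 207^35 ≡ 162·137·207 ≡ 89 (mod 281).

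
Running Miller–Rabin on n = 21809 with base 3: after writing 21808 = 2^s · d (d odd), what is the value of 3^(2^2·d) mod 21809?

n − 1 = 21808 = 2^4 · 1363, so s = 4 and d = 1363.
x_0 = 3^1363 mod 21809 = 16239.
x_1 = 16239^2 mod 21809 = 12502.
x_2 = 12502^2 mod 21809 = 16710.

16710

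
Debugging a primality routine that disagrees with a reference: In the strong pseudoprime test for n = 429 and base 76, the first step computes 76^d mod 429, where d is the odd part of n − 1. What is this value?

175

n − 1 = 428 = 2^2 · 107, so s = 2 and d = 107.
Repeated squaring mod 429: 76^1 ≡ 76, 76^2 ≡ 199, 76^4 ≡ 133, 76^8 ≡ 100, 76^16 ≡ 133, 76^32 ≡ 100, 76^64 ≡ 133.
107 = 64 + 32 + 8 + 2 + 1, so 76^107 ≡ 133·100·100·199·76 ≡ 175 (mod 429).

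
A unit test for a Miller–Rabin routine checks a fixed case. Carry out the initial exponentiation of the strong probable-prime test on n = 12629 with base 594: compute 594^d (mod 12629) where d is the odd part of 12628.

1231

n − 1 = 12628 = 2^2 · 3157, so s = 2 and d = 3157.
594^3157 mod 12629 = 1231.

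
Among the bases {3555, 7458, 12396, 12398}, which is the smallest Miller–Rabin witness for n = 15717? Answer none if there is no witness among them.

3555

n − 1 = 15716 = 2^2 · 3929, so s = 2 and d = 3929.
Base 3555: x_0 = 3555^3929 mod 15717 = 9024. x_0 is neither 1 nor 15716, so continue squaring. x_1 = 9024^2 mod 15717 = 2799. Reached i = s−1 = 1 without hitting −1: 3555 is a Miller–Rabin witness and 15717 is composite.
Base 7458: x_0 = 7458^3929 mod 15717 = 10962. x_0 is neither 1 nor 15716, so continue squaring. x_1 = 10962^2 mod 15717 = 8979. Reached i = s−1 = 1 without hitting −1: 7458 is a Miller–Rabin witness and 15717 is composite.
Base 12396: x_0 = 12396^3929 mod 15717 = 5913. x_0 is neither 1 nor 15716, so continue squaring. x_1 = 5913^2 mod 15717 = 8961. Reached i = s−1 = 1 without hitting −1: 12396 is a Miller–Rabin witness and 15717 is composite.
Base 12398: x_0 = 12398^3929 mod 15717 = 12353. x_0 is neither 1 nor 15716, so continue squaring. x_1 = 12353^2 mod 15717 = 256. Reached i = s−1 = 1 without hitting −1: 12398 is a Miller–Rabin witness and 15717 is composite.
The smallest witness among the given bases is 3555.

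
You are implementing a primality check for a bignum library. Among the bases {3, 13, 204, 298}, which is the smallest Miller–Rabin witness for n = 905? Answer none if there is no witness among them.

3

n − 1 = 904 = 2^3 · 113, so s = 3 and d = 113.
Base 3: x_0 = 3^113 mod 905 = 148. x_0 is neither 1 nor 904, so continue squaring. x_1 = 148^2 mod 905 = 184. x_2 = 184^2 mod 905 = 371. Reached i = s−1 = 2 without hitting −1: 3 is a Miller–Rabin witness and 905 is composite.
Base 13: x_0 = 13^113 mod 905 = 613. x_0 is neither 1 nor 904, so continue squaring. x_1 = 613^2 mod 905 = 194. x_2 = 194^2 mod 905 = 531. Reached i = s−1 = 2 without hitting −1: 13 is a Miller–Rabin witness and 905 is composite.
Base 204: x_0 = 204^113 mod 905 = 239. x_0 is neither 1 nor 904, so continue squaring. x_1 = 239^2 mod 905 = 106. x_2 = 106^2 mod 905 = 376. Reached i = s−1 = 2 without hitting −1: 204 is a Miller–Rabin witness and 905 is composite.
Base 298: x_0 = 298^113 mod 905 = 753. x_0 is neither 1 nor 904, so continue squaring. x_1 = 753^2 mod 905 = 479. x_2 = 479^2 mod 905 = 476. Reached i = s−1 = 2 without hitting −1: 298 is a Miller–Rabin witness and 905 is composite.
The smallest witness among the given bases is 3.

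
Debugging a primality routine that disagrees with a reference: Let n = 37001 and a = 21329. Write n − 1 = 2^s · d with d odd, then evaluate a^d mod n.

n − 1 = 37000 = 2^3 · 4625, so s = 3 and d = 4625.
21329^4625 mod 37001 = 30819.

30819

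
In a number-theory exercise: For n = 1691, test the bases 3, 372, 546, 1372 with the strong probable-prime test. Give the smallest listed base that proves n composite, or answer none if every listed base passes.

3

n − 1 = 1690 = 2^1 · 845, so s = 1 and d = 845.
Base 3: x_0 = 3^845 mod 1691 = 431. x_0 ∉ {1, 1690} and s = 1, so 3 is a Miller–Rabin witness and 1691 is composite.
Base 372: x_0 = 372^845 mod 1691 = 1432. x_0 ∉ {1, 1690} and s = 1, so 372 is a Miller–Rabin witness and 1691 is composite.
Base 546: x_0 = 546^845 mod 1691 = 433. x_0 ∉ {1, 1690} and s = 1, so 546 is a Miller–Rabin witness and 1691 is composite.
Base 1372: x_0 = 1372^845 mod 1691 = 1031. x_0 ∉ {1, 1690} and s = 1, so 1372 is a Miller–Rabin witness and 1691 is composite.
The smallest witness among the given bases is 3.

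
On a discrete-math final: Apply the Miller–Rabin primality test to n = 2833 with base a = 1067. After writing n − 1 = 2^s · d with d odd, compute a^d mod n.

n − 1 = 2832 = 2^4 · 177, so s = 4 and d = 177.
1067^177 mod 2833 = 1476.

1476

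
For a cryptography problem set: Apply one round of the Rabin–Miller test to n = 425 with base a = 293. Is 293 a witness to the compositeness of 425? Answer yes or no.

no

n − 1 = 424 = 2^3 · 53, so s = 3 and d = 53.
x_0 = 293^53 mod 425 = 293.
x_0 is neither 1 nor 424, so continue squaring.
x_1 = 293^2 mod 425 = 424.
x_1 ≡ −1, so 293 is not a witness.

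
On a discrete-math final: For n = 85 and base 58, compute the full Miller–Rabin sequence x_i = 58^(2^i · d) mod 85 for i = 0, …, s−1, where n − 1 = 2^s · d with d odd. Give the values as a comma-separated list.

n − 1 = 84 = 2^2 · 21, so s = 2 and d = 21.
x_0 = 58^21 mod 85 = 28.
x_1 = 28^2 mod 85 = 19.

28, 19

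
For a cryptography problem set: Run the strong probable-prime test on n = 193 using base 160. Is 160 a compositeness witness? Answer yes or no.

no

n − 1 = 192 = 2^6 · 3, so s = 6 and d = 3.
x_0 = 160^3 mod 193 = 154.
x_0 is neither 1 nor 192, so continue squaring.
x_1 = 154^2 mod 193 = 170.
x_2 = 170^2 mod 193 = 143.
x_3 = 143^2 mod 193 = 184.
x_4 = 184^2 mod 193 = 81.
x_5 = 81^2 mod 193 = 192.
x_5 ≡ −1, so 160 is not a witness.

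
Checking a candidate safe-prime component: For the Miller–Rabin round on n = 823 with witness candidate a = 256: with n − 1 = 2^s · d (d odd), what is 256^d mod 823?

n − 1 = 822 = 2^1 · 411, so s = 1 and d = 411.
256^411 mod 823 = 1.

1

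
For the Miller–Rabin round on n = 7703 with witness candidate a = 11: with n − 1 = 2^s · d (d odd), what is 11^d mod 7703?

7702

n − 1 = 7702 = 2^1 · 3851, so s = 1 and d = 3851.
11^3851 mod 7703 = 7702.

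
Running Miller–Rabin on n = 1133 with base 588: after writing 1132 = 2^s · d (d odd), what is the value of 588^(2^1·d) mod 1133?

n − 1 = 1132 = 2^2 · 283, so s = 2 and d = 283.
x_0 = 588^283 mod 1133 = 752.
x_1 = 752^2 mod 1133 = 137.

137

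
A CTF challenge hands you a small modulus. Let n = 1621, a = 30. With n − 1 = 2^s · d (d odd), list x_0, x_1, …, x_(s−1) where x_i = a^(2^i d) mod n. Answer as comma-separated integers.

166, 1620

n − 1 = 1620 = 2^2 · 405, so s = 2 and d = 405.
x_0 = 30^405 mod 1621 = 166.
x_1 = 166^2 mod 1621 = 1620.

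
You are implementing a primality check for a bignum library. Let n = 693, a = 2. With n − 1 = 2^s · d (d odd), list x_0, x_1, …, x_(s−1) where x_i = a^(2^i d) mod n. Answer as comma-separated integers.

n − 1 = 692 = 2^2 · 173, so s = 2 and d = 173.
x_0 = 2^173 mod 693 = 536.
x_1 = 536^2 mod 693 = 394.

536, 394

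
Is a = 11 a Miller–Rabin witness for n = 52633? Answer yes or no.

n − 1 = 52632 = 2^3 · 6579, so s = 3 and d = 6579.
x_0 = 11^6579 mod 52633 = 15758.
x_0 is neither 1 nor 52632, so continue squaring.
x_1 = 15758^2 mod 52633 = 44703.
x_2 = 44703^2 mod 52633 = 41098.
Reached i = s−1 = 2 without hitting −1: 11 is a Miller–Rabin witness and 52633 is composite.

yes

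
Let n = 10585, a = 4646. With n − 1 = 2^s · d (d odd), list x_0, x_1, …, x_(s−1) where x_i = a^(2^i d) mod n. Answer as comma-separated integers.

n − 1 = 10584 = 2^3 · 1323, so s = 3 and d = 1323.
x_0 = 4646^1323 mod 10585 = 3421.
x_1 = 3421^2 mod 10585 = 6816.
x_2 = 6816^2 mod 10585 = 291.

3421, 6816, 291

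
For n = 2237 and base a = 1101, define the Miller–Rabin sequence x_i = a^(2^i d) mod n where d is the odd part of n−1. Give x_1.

n − 1 = 2236 = 2^2 · 559, so s = 2 and d = 559.
By repeated squaring, 1101^559 ≡ 2236 (mod 2237).
x_0 = 2236.
x_1 = 2236^2 mod 2237 = 1.

1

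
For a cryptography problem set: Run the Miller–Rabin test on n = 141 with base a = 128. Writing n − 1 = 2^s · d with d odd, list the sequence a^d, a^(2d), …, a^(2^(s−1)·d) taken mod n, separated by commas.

n − 1 = 140 = 2^2 · 35, so s = 2 and d = 35.
x_0 = 128^35 mod 141 = 56.
x_1 = 56^2 mod 141 = 34.

56, 34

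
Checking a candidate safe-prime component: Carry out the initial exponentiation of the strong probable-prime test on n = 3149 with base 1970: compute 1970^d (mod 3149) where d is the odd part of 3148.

n − 1 = 3148 = 2^2 · 787, so s = 2 and d = 787.
By repeated squaring, 1970^787 ≡ 2924 (mod 3149).

2924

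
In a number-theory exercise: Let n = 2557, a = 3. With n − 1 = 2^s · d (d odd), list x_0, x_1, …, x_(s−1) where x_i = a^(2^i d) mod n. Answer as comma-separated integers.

n − 1 = 2556 = 2^2 · 639, so s = 2 and d = 639.
x_0 = 3^639 mod 2557 = 1.
x_1 = 1^2 mod 2557 = 1.

1, 1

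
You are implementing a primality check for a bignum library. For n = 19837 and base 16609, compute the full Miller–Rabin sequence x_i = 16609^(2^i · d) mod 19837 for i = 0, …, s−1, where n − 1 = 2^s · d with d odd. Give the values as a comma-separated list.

10914, 14048

n − 1 = 19836 = 2^2 · 4959, so s = 2 and d = 4959.
x_0 = 16609^4959 mod 19837 = 10914.
x_1 = 10914^2 mod 19837 = 14048.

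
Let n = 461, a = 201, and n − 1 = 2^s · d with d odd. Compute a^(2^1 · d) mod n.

n − 1 = 460 = 2^2 · 115, so s = 2 and d = 115.
x_0 = 201^115 mod 461 = 413.
x_1 = 413^2 mod 461 = 460.

460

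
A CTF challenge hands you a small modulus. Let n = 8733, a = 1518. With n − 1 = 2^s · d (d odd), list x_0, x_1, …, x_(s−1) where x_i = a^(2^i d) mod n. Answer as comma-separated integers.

6684, 6561

n − 1 = 8732 = 2^2 · 2183, so s = 2 and d = 2183.
x_0 = 1518^2183 mod 8733 = 6684.
x_1 = 6684^2 mod 8733 = 6561.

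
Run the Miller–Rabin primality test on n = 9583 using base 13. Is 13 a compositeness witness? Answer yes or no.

n − 1 = 9582 = 2^1 · 4791, so s = 1 and d = 4791.
x_0 = 13^4791 mod 9583 = 4010.
x_0 ∉ {1, 9582} and s = 1, so 13 is a Miller–Rabin witness and 9583 is composite.

yes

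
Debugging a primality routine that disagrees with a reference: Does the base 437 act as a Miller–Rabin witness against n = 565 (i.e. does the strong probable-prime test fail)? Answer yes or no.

n − 1 = 564 = 2^2 · 141, so s = 2 and d = 141.
x_0 = 437^141 mod 565 = 437.
x_0 is neither 1 nor 564, so continue squaring.
x_1 = 437^2 mod 565 = 564.
x_1 ≡ −1, so 437 is not a witness.

no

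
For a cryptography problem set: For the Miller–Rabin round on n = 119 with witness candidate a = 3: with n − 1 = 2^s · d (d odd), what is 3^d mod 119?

75

n − 1 = 118 = 2^1 · 59, so s = 1 and d = 59.
3^59 mod 119 = 75.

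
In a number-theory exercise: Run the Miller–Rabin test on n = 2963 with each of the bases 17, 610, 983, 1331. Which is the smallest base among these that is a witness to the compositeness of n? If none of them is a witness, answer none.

n − 1 = 2962 = 2^1 · 1481, so s = 1 and d = 1481.
Base 17: x_0 = 17^1481 mod 2963 = 2962. x_0 = 2962 ≡ −1, so 17 is not a witness.
Base 610: x_0 = 610^1481 mod 2963 = 2962. x_0 = 2962 ≡ −1, so 610 is not a witness.
Base 983: x_0 = 983^1481 mod 2963 = 2962. x_0 = 2962 ≡ −1, so 983 is not a witness.
Base 1331: x_0 = 1331^1481 mod 2963 = 2962. x_0 = 2962 ≡ −1, so 1331 is not a witness.
No listed base is a witness for 2963.

none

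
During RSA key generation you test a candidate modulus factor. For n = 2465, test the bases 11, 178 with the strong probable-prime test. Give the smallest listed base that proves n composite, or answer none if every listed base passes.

n − 1 = 2464 = 2^5 · 77, so s = 5 and d = 77.
Base 11: x_0 = 11^77 mod 2465 = 1061. x_0 is neither 1 nor 2464, so continue squaring. x_1 = 1061^2 mod 2465 = 1681. x_2 = 1681^2 mod 2465 = 871. x_3 = 871^2 mod 2465 = 1886. x_4 = 1886^2 mod 2465 = 1. x_4 = 1 but x_3 ≠ ±1, a nontrivial square root of 1 — 11 is a witness and 2465 is composite.
Base 178: x_0 = 178^77 mod 2465 = 1913. x_0 is neither 1 nor 2464, so continue squaring. x_1 = 1913^2 mod 2465 = 1509. x_2 = 1509^2 mod 2465 = 1886. x_3 = 1886^2 mod 2465 = 1. x_3 = 1 but x_2 ≠ ±1, a nontrivial square root of 1 — 178 is a witness and 2465 is composite.
The smallest witness among the given bases is 11.

11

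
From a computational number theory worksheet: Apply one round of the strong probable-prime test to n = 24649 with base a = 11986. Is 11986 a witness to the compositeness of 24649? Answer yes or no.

n − 1 = 24648 = 2^3 · 3081, so s = 3 and d = 3081.
Repeated squaring mod 24649: 11986^1 ≡ 11986, 11986^2 ≡ 9824, 11986^4 ≡ 10141, 11986^8 ≡ 4253, 11986^16 ≡ 20292, 11986^32 ≡ 3719, 11986^64 ≡ 2872, 11986^128 ≡ 15618, 11986^256 ≡ 20069, 11986^512 ≡ 101, 11986^1024 ≡ 10201, 11986^2048 ≡ 16972.
3081 = 2048 + 1024 + 8 + 1, so 11986^3081 ≡ 16972·10201·4253·11986 ≡ 16143 (mod 24649).
x_0 = 11986^3081 mod 24649 = 16143.
x_0 is neither 1 nor 24648, so continue squaring.
x_1 = 16143^2 mod 24649 = 7221.
x_2 = 7221^2 mod 24649 = 10206.
Reached i = s−1 = 2 without hitting −1: 11986 is a Miller–Rabin witness and 24649 is composite.

yes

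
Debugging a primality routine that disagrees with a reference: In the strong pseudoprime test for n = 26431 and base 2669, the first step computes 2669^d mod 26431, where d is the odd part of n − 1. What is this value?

n − 1 = 26430 = 2^1 · 13215, so s = 1 and d = 13215.
Repeated squaring mod 26431: 2669^1 ≡ 2669, 2669^2 ≡ 13622, 2669^4 ≡ 13264, 2669^8 ≡ 8960, 2669^16 ≡ 10653, 2669^32 ≡ 18126, 2669^64 ≡ 14546, 2669^128 ≡ 5961, 2669^256 ≡ 10257, 2669^512 ≡ 10669, 2669^1024 ≡ 15675, 2669^2048 ≡ 3049, 2669^4096 ≡ 19120, 2669^8192 ≡ 7239.
13215 = 8192 + 4096 + 512 + 256 + 128 + 16 + 8 + 4 + 2 + 1, so 2669^13215 ≡ 7239·19120·10669·10257·5961·10653·8960·13264·13622·2669 ≡ 26430 (mod 26431).

26430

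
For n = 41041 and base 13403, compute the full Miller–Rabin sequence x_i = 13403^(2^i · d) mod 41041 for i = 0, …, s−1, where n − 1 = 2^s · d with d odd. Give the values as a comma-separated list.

n − 1 = 41040 = 2^4 · 2565, so s = 4 and d = 2565.
x_0 = 13403^2565 mod 41041 = 39689.
x_1 = 39689^2 mod 41041 = 22100.
x_2 = 22100^2 mod 41041 = 22100.
x_3 = 22100^2 mod 41041 = 22100.

39689, 22100, 22100, 22100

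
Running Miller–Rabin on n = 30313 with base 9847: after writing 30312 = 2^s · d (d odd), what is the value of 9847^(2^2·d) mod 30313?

n − 1 = 30312 = 2^3 · 3789, so s = 3 and d = 3789.
x_0 = 9847^3789 mod 30313 = 21325.
x_1 = 21325^2 mod 30313 = 30312.
x_2 = 30312^2 mod 30313 = 1.

1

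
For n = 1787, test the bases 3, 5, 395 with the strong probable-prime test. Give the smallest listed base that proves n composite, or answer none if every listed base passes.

n − 1 = 1786 = 2^1 · 893, so s = 1 and d = 893.
Base 3: x_0 = 3^893 mod 1787 = 1. x_0 = 1, so 3 is not a witness.
Base 5: x_0 = 5^893 mod 1787 = 1786. x_0 = 1786 ≡ −1, so 5 is not a witness.
Base 395: x_0 = 395^893 mod 1787 = 1. x_0 = 1, so 395 is not a witness.
No listed base is a witness for 1787.

none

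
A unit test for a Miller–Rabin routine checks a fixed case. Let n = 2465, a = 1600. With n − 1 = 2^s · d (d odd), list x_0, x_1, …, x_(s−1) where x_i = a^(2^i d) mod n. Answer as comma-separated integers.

695, 2350, 900, 1480, 1480

n − 1 = 2464 = 2^5 · 77, so s = 5 and d = 77.
x_0 = 1600^77 mod 2465 = 695.
x_1 = 695^2 mod 2465 = 2350.
x_2 = 2350^2 mod 2465 = 900.
x_3 = 900^2 mod 2465 = 1480.
x_4 = 1480^2 mod 2465 = 1480.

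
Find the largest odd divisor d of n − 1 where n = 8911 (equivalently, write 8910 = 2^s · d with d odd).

4455

Halving: 8910 → 4455; 4455 is odd.
So 8910 = 2^1 · 4455.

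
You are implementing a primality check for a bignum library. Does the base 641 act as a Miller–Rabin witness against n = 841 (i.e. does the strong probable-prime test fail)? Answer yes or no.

n − 1 = 840 = 2^3 · 105, so s = 3 and d = 105.
By repeated squaring, 641^105 ≡ 46 (mod 841).
x_0 = 641^105 mod 841 = 46.
x_0 is neither 1 nor 840, so continue squaring.
x_1 = 46^2 mod 841 = 434.
x_2 = 434^2 mod 841 = 813.
Reached i = s−1 = 2 without hitting −1: 641 is a Miller–Rabin witness and 841 is composite.

yes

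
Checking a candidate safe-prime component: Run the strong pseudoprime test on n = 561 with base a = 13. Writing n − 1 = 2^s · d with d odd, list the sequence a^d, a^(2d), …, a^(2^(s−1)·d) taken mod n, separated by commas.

n − 1 = 560 = 2^4 · 35, so s = 4 and d = 35.
x_0 = 13^35 mod 561 = 208.
x_1 = 208^2 mod 561 = 67.
x_2 = 67^2 mod 561 = 1.
x_3 = 1^2 mod 561 = 1.

208, 67, 1, 1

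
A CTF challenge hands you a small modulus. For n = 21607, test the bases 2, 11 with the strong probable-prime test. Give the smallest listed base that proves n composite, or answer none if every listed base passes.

2

n − 1 = 21606 = 2^1 · 10803, so s = 1 and d = 10803.
Base 2: x_0 = 2^10803 mod 21607 = 8. x_0 ∉ {1, 21606} and s = 1, so 2 is a Miller–Rabin witness and 21607 is composite.
Base 11: x_0 = 11^10803 mod 21607 = 1331. x_0 ∉ {1, 21606} and s = 1, so 11 is a Miller–Rabin witness and 21607 is composite.
The smallest witness among the given bases is 2.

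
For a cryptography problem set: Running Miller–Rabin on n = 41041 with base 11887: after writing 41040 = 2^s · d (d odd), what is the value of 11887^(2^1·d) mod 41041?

n − 1 = 41040 = 2^4 · 2565, so s = 4 and d = 2565.
x_0 = 11887^2565 mod 41041 = 6973.
x_1 = 6973^2 mod 41041 = 30185.

30185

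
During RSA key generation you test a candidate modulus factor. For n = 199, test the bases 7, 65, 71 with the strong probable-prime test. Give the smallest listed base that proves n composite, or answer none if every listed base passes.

n − 1 = 198 = 2^1 · 99, so s = 1 and d = 99.
Base 7: x_0 = 7^99 mod 199 = 1. x_0 = 1, so 7 is not a witness.
Base 65: x_0 = 65^99 mod 199 = 1. x_0 = 1, so 65 is not a witness.
Base 71: x_0 = 71^99 mod 199 = 198. x_0 = 198 ≡ −1, so 71 is not a witness.
No listed base is a witness for 199.

none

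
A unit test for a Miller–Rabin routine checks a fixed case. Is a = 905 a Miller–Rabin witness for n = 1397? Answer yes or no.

yes

n − 1 = 1396 = 2^2 · 349, so s = 2 and d = 349.
x_0 = 905^349 mod 1397 = 389.
x_0 is neither 1 nor 1396, so continue squaring.
x_1 = 389^2 mod 1397 = 445.
Reached i = s−1 = 1 without hitting −1: 905 is a Miller–Rabin witness and 1397 is composite.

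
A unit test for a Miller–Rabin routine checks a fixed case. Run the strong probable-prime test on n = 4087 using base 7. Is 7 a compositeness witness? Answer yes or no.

n − 1 = 4086 = 2^1 · 2043, so s = 1 and d = 2043.
x_0 = 7^2043 mod 4087 = 2722.
x_0 ∉ {1, 4086} and s = 1, so 7 is a Miller–Rabin witness and 4087 is composite.

yes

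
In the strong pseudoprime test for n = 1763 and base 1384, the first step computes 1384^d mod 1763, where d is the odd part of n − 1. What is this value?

113

n − 1 = 1762 = 2^1 · 881, so s = 1 and d = 881.
Repeated squaring mod 1763: 1384^1 ≡ 1384, 1384^2 ≡ 838, 1384^4 ≡ 570, 1384^8 ≡ 508, 1384^16 ≡ 666, 1384^32 ≡ 1043, 1384^64 ≡ 78, 1384^128 ≡ 795, 1384^256 ≡ 871, 1384^512 ≡ 551.
881 = 512 + 256 + 64 + 32 + 16 + 1, so 1384^881 ≡ 551·871·78·1043·666·1384 ≡ 113 (mod 1763).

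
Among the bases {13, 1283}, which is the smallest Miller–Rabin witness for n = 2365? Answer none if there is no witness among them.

n − 1 = 2364 = 2^2 · 591, so s = 2 and d = 591.
Base 13: x_0 = 13^591 mod 2365 = 1982. x_0 is neither 1 nor 2364, so continue squaring. x_1 = 1982^2 mod 2365 = 59. Reached i = s−1 = 1 without hitting −1: 13 is a Miller–Rabin witness and 2365 is composite.
Base 1283: x_0 = 1283^591 mod 2365 = 1162. x_0 is neither 1 nor 2364, so continue squaring. x_1 = 1162^2 mod 2365 = 2194. Reached i = s−1 = 1 without hitting −1: 1283 is a Miller–Rabin witness and 2365 is composite.
The smallest witness among the given bases is 13.

13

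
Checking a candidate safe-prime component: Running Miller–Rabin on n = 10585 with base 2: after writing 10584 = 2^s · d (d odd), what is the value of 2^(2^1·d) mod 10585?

n − 1 = 10584 = 2^3 · 1323, so s = 3 and d = 1323.
x_0 = 2^1323 mod 10585 = 7958.
x_1 = 7958^2 mod 10585 = 10294.

10294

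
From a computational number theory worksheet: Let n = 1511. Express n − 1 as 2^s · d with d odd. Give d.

Halving: 1510 → 755; 755 is odd.
So 1510 = 2^1 · 755.

755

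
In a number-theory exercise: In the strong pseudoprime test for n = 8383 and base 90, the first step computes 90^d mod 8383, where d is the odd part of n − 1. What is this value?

n − 1 = 8382 = 2^1 · 4191, so s = 1 and d = 4191.
90^4191 mod 8383 = 7307.

7307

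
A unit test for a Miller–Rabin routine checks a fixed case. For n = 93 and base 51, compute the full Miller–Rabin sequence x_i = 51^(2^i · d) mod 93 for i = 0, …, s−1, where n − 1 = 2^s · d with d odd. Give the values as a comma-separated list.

n − 1 = 92 = 2^2 · 23, so s = 2 and d = 23.
x_0 = 51^23 mod 93 = 81.
x_1 = 81^2 mod 93 = 51.

81, 51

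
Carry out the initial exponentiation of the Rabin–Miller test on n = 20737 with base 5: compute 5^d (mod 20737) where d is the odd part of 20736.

8345

n − 1 = 20736 = 2^8 · 81, so s = 8 and d = 81.
5^81 mod 20737 = 8345.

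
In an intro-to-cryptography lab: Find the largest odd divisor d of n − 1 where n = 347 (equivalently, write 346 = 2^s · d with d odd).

Halving: 346 → 173; 173 is odd.
So 346 = 2^1 · 173.

173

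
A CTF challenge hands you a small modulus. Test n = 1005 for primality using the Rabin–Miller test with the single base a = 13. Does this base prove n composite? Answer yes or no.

yes

n − 1 = 1004 = 2^2 · 251, so s = 2 and d = 251.
x_0 = 13^251 mod 1005 = 757.
x_0 is neither 1 nor 1004, so continue squaring.
x_1 = 757^2 mod 1005 = 199.
Reached i = s−1 = 1 without hitting −1: 13 is a Miller–Rabin witness and 1005 is composite.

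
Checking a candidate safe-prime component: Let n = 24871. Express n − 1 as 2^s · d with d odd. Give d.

12435

Halving: 24870 → 12435; 12435 is odd.
So 24870 = 2^1 · 12435.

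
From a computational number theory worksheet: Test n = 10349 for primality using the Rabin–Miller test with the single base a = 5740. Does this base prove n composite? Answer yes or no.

n − 1 = 10348 = 2^2 · 2587, so s = 2 and d = 2587.
Repeated squaring mod 10349: 5740^1 ≡ 5740, 5740^2 ≡ 6733, 5740^4 ≡ 4669, 5740^8 ≡ 4567, 5740^16 ≡ 4254, 5740^32 ≡ 6464, 5740^64 ≡ 4383, 5740^128 ≡ 2945, 5740^256 ≡ 563, 5740^512 ≡ 6499, 5740^1024 ≡ 2732, 5740^2048 ≡ 2195.
2587 = 2048 + 512 + 16 + 8 + 2 + 1, so 5740^2587 ≡ 2195·6499·4254·4567·6733·5740 ≡ 1 (mod 10349).
x_0 = 5740^2587 mod 10349 = 1.
x_0 = 1, so 5740 is not a witness.

no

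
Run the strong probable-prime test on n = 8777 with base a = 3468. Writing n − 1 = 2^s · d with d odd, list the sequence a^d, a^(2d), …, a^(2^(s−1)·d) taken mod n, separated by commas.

838, 84, 7056

n − 1 = 8776 = 2^3 · 1097, so s = 3 and d = 1097.
x_0 = 3468^1097 mod 8777 = 838.
x_1 = 838^2 mod 8777 = 84.
x_2 = 84^2 mod 8777 = 7056.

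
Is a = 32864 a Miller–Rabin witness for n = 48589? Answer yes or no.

no

n − 1 = 48588 = 2^2 · 12147, so s = 2 and d = 12147.
x_0 = 32864^12147 mod 48589 = 48588.
x_0 = 48588 ≡ −1, so 32864 is not a witness.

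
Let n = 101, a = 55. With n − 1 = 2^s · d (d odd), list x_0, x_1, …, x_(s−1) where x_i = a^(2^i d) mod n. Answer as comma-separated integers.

n − 1 = 100 = 2^2 · 25, so s = 2 and d = 25.
x_0 = 55^25 mod 101 = 10.
x_1 = 10^2 mod 101 = 100.

10, 100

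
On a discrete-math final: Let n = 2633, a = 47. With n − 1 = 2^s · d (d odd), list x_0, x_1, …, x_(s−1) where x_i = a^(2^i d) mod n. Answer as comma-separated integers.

1409, 2632, 1

n − 1 = 2632 = 2^3 · 329, so s = 3 and d = 329.
x_0 = 47^329 mod 2633 = 1409.
x_1 = 1409^2 mod 2633 = 2632.
x_2 = 2632^2 mod 2633 = 1.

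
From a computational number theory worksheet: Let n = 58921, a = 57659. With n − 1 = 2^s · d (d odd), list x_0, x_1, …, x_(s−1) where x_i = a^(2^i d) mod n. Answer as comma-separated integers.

17442, 14241, 58920

n − 1 = 58920 = 2^3 · 7365, so s = 3 and d = 7365.
x_0 = 57659^7365 mod 58921 = 17442.
x_1 = 17442^2 mod 58921 = 14241.
x_2 = 14241^2 mod 58921 = 58920.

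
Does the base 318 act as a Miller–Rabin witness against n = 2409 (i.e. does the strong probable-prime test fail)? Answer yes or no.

yes

n − 1 = 2408 = 2^3 · 301, so s = 3 and d = 301.
x_0 = 318^301 mod 2409 = 1110.
x_0 is neither 1 nor 2408, so continue squaring.
x_1 = 1110^2 mod 2409 = 1101.
x_2 = 1101^2 mod 2409 = 474.
Reached i = s−1 = 2 without hitting −1: 318 is a Miller–Rabin witness and 2409 is composite.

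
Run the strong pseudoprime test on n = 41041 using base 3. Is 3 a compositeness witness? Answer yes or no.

n − 1 = 41040 = 2^4 · 2565, so s = 4 and d = 2565.
Repeated squaring mod 41041: 3^1 ≡ 3, 3^2 ≡ 9, 3^4 ≡ 81, 3^8 ≡ 6561, 3^16 ≡ 35753, 3^32 ≡ 14023, 3^64 ≡ 17098, 3^128 ≡ 6561, 3^256 ≡ 35753, 3^512 ≡ 14023, 3^1024 ≡ 17098, 3^2048 ≡ 6561.
2565 = 2048 + 512 + 4 + 1, so 3^2565 ≡ 6561·14023·81·3 ≡ 24597 (mod 41041).
x_0 = 3^2565 mod 41041 = 24597.
x_0 is neither 1 nor 41040, so continue squaring.
x_1 = 24597^2 mod 41041 = 27028.
x_2 = 27028^2 mod 41041 = 24025.
x_3 = 24025^2 mod 41041 = 1.
x_3 = 1 but x_2 ≠ ±1, a nontrivial square root of 1 — 3 is a witness and 41041 is composite.

yes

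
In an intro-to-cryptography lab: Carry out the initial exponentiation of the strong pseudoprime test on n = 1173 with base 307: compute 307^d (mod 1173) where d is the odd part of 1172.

817

n − 1 = 1172 = 2^2 · 293, so s = 2 and d = 293.
Repeated squaring mod 1173: 307^1 ≡ 307, 307^2 ≡ 409, 307^4 ≡ 715, 307^8 ≡ 970, 307^16 ≡ 154, 307^32 ≡ 256, 307^64 ≡ 1021, 307^128 ≡ 817, 307^256 ≡ 52.
293 = 256 + 32 + 4 + 1, so 307^293 ≡ 52·256·715·307 ≡ 817 (mod 1173).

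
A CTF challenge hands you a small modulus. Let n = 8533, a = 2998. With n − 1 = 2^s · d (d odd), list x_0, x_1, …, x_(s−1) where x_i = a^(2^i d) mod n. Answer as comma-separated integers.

4005, 6518

n − 1 = 8532 = 2^2 · 2133, so s = 2 and d = 2133.
x_0 = 2998^2133 mod 8533 = 4005.
x_1 = 4005^2 mod 8533 = 6518.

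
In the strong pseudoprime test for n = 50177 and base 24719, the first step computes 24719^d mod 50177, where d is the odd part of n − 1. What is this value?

46116

n − 1 = 50176 = 2^10 · 49, so s = 10 and d = 49.
24719^49 mod 50177 = 46116.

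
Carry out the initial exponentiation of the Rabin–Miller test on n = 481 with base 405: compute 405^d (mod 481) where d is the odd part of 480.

125

n − 1 = 480 = 2^5 · 15, so s = 5 and d = 15.
Repeated squaring mod 481: 405^1 ≡ 405, 405^2 ≡ 4, 405^4 ≡ 16, 405^8 ≡ 256.
15 = 8 + 4 + 2 + 1, so 405^15 ≡ 256·16·4·405 ≡ 125 (mod 481).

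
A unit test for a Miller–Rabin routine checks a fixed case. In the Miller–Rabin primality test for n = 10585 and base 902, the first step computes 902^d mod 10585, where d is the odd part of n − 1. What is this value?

n − 1 = 10584 = 2^3 · 1323, so s = 3 and d = 1323.
902^1323 mod 10585 = 6653.

6653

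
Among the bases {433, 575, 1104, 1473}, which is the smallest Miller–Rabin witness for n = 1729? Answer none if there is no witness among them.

n − 1 = 1728 = 2^6 · 27, so s = 6 and d = 27.
Base 433: x_0 = 433^27 mod 1729 = 1728. x_0 = 1728 ≡ −1, so 433 is not a witness.
Base 575: x_0 = 575^27 mod 1729 = 1. x_0 = 1, so 575 is not a witness.
Base 1104: x_0 = 1104^27 mod 1729 = 1728. x_0 = 1728 ≡ −1, so 1104 is not a witness.
Base 1473: x_0 = 1473^27 mod 1729 = 1728. x_0 = 1728 ≡ −1, so 1473 is not a witness.
No listed base is a witness for 1729.

none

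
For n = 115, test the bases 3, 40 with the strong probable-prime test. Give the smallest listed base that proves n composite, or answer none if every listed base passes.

n − 1 = 114 = 2^1 · 57, so s = 1 and d = 57.
Base 3: x_0 = 3^57 mod 115 = 78. x_0 ∉ {1, 114} and s = 1, so 3 is a Miller–Rabin witness and 115 is composite.
Base 40: x_0 = 40^57 mod 115 = 10. x_0 ∉ {1, 114} and s = 1, so 40 is a Miller–Rabin witness and 115 is composite.
The smallest witness among the given bases is 3.

3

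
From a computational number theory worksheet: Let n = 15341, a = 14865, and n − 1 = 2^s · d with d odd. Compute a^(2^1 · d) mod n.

n − 1 = 15340 = 2^2 · 3835, so s = 2 and d = 3835.
x_0 = 14865^3835 mod 15341 = 7204.
x_1 = 7204^2 mod 15341 = 14354.

14354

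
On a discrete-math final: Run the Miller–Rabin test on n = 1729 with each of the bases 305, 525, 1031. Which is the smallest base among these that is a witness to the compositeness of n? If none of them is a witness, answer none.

305

n − 1 = 1728 = 2^6 · 27, so s = 6 and d = 27.
Base 305: x_0 = 305^27 mod 1729 = 1464. x_0 is neither 1 nor 1728, so continue squaring. x_1 = 1464^2 mod 1729 = 1065. x_2 = 1065^2 mod 1729 = 1. x_2 = 1 but x_1 ≠ ±1, a nontrivial square root of 1 — 305 is a witness and 1729 is composite.
Base 525: x_0 = 525^27 mod 1729 = 1386. x_0 is neither 1 nor 1728, so continue squaring. x_1 = 1386^2 mod 1729 = 77. x_2 = 77^2 mod 1729 = 742. x_3 = 742^2 mod 1729 = 742. x_4 = 742^2 mod 1729 = 742. x_5 = 742^2 mod 1729 = 742. Reached i = s−1 = 5 without hitting −1: 525 is a Miller–Rabin witness and 1729 is composite.
Base 1031: x_0 = 1031^27 mod 1729 = 1065. x_0 is neither 1 nor 1728, so continue squaring. x_1 = 1065^2 mod 1729 = 1. x_1 = 1 but x_0 ≠ ±1, a nontrivial square root of 1 — 1031 is a witness and 1729 is composite.
The smallest witness among the given bases is 305.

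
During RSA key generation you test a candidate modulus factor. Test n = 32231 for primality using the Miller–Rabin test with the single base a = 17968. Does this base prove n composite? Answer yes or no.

yes

n − 1 = 32230 = 2^1 · 16115, so s = 1 and d = 16115.
Repeated squaring mod 32231: 17968^1 ≡ 17968, 17968^2 ≡ 23328, 17968^4 ≡ 7380, 17968^8 ≡ 26241, 17968^16 ≡ 6997, 17968^32 ≡ 31351, 17968^64 ≡ 856, 17968^128 ≡ 23654, 17968^256 ≡ 13787, 17968^512 ≡ 15162, 17968^1024 ≡ 14752, 17968^2048 ≡ 30023, 17968^4096 ≡ 8383, 17968^8192 ≡ 11109.
16115 = 8192 + 4096 + 2048 + 1024 + 512 + 128 + 64 + 32 + 16 + 2 + 1, so 17968^16115 ≡ 11109·8383·30023·14752·15162·23654·856·31351·6997·23328·17968 ≡ 21433 (mod 32231).
x_0 = 17968^16115 mod 32231 = 21433.
x_0 ∉ {1, 32230} and s = 1, so 17968 is a Miller–Rabin witness and 32231 is composite.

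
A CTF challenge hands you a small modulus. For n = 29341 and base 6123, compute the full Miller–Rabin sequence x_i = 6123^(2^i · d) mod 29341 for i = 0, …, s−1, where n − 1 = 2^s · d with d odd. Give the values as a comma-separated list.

24167, 11284

n − 1 = 29340 = 2^2 · 7335, so s = 2 and d = 7335.
x_0 = 6123^7335 mod 29341 = 24167.
x_1 = 24167^2 mod 29341 = 11284.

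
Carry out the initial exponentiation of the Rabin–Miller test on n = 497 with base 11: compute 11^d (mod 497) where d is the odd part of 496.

n − 1 = 496 = 2^4 · 31, so s = 4 and d = 31.
Repeated squaring mod 497: 11^1 ≡ 11, 11^2 ≡ 121, 11^4 ≡ 228, 11^8 ≡ 296, 11^16 ≡ 144.
31 = 16 + 8 + 4 + 2 + 1, so 11^31 ≡ 144·296·228·121·11 ≡ 123 (mod 497).

123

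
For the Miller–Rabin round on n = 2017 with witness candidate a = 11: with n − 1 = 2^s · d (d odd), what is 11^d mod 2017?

n − 1 = 2016 = 2^5 · 63, so s = 5 and d = 63.
11^63 mod 2017 = 229.

229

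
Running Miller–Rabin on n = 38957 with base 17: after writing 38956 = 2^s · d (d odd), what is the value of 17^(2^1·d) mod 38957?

12524

n − 1 = 38956 = 2^2 · 9739, so s = 2 and d = 9739.
x_0 = 17^9739 mod 38957 = 15623.
x_1 = 15623^2 mod 38957 = 12524.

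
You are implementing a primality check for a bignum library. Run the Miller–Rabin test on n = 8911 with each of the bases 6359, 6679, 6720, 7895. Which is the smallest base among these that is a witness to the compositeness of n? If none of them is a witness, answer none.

6679

n − 1 = 8910 = 2^1 · 4455, so s = 1 and d = 4455.
Base 6359: x_0 = 6359^4455 mod 8911 = 8910. x_0 = 8910 ≡ −1, so 6359 is not a witness.
Base 6679: x_0 = 6679^4455 mod 8911 = 6364. x_0 ∉ {1, 8910} and s = 1, so 6679 is a Miller–Rabin witness and 8911 is composite.
Base 6720: x_0 = 6720^4455 mod 8911 = 7637. x_0 ∉ {1, 8910} and s = 1, so 6720 is a Miller–Rabin witness and 8911 is composite.
Base 7895: x_0 = 7895^4455 mod 8911 = 8644. x_0 ∉ {1, 8910} and s = 1, so 7895 is a Miller–Rabin witness and 8911 is composite.
The smallest witness among the given bases is 6679.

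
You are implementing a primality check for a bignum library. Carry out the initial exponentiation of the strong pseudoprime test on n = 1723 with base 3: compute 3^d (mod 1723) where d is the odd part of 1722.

n − 1 = 1722 = 2^1 · 861, so s = 1 and d = 861.
3^861 mod 1723 = 1722.

1722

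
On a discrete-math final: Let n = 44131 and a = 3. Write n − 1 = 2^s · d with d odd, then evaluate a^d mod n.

n − 1 = 44130 = 2^1 · 22065, so s = 1 and d = 22065.
3^22065 mod 44131 = 44130.

44130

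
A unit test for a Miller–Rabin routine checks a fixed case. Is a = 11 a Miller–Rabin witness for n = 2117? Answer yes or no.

n − 1 = 2116 = 2^2 · 529, so s = 2 and d = 529.
Repeated squaring mod 2117: 11^1 ≡ 11, 11^2 ≡ 121, 11^4 ≡ 1939, 11^8 ≡ 2046, 11^16 ≡ 807, 11^32 ≡ 1330, 11^64 ≡ 1205, 11^128 ≡ 1880, 11^256 ≡ 1127, 11^512 ≡ 2046.
529 = 512 + 16 + 1, so 11^529 ≡ 2046·807·11 ≡ 599 (mod 2117).
x_0 = 11^529 mod 2117 = 599.
x_0 is neither 1 nor 2116, so continue squaring.
x_1 = 599^2 mod 2117 = 1028.
Reached i = s−1 = 1 without hitting −1: 11 is a Miller–Rabin witness and 2117 is composite.

yes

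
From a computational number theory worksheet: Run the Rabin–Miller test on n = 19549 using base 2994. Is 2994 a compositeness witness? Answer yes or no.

n − 1 = 19548 = 2^2 · 4887, so s = 2 and d = 4887.
x_0 = 2994^4887 mod 19549 = 5255.
x_0 is neither 1 nor 19548, so continue squaring.
x_1 = 5255^2 mod 19549 = 11837.
Reached i = s−1 = 1 without hitting −1: 2994 is a Miller–Rabin witness and 19549 is composite.

yes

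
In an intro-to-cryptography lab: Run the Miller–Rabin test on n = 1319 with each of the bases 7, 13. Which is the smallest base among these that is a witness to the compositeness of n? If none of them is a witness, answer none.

n − 1 = 1318 = 2^1 · 659, so s = 1 and d = 659.
Base 7: x_0 = 7^659 mod 1319 = 1. x_0 = 1, so 7 is not a witness.
Base 13: x_0 = 13^659 mod 1319 = 1318. x_0 = 1318 ≡ −1, so 13 is not a witness.
No listed base is a witness for 1319.

none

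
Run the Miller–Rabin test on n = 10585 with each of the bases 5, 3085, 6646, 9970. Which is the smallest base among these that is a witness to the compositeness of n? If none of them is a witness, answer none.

n − 1 = 10584 = 2^3 · 1323, so s = 3 and d = 1323.
Base 5: x_0 = 5^1323 mod 10585 = 9395. x_0 is neither 1 nor 10584, so continue squaring. x_1 = 9395^2 mod 10585 = 8295. x_2 = 8295^2 mod 10585 = 4525. Reached i = s−1 = 2 without hitting −1: 5 is a Miller–Rabin witness and 10585 is composite.
Base 3085: x_0 = 3085^1323 mod 10585 = 6305. x_0 is neither 1 nor 10584, so continue squaring. x_1 = 6305^2 mod 10585 = 6350. x_2 = 6350^2 mod 10585 = 4235. Reached i = s−1 = 2 without hitting −1: 3085 is a Miller–Rabin witness and 10585 is composite.
Base 6646: x_0 = 6646^1323 mod 10585 = 8641. x_0 is neither 1 nor 10584, so continue squaring. x_1 = 8641^2 mod 10585 = 291. x_2 = 291^2 mod 10585 = 1. x_2 = 1 but x_1 ≠ ±1, a nontrivial square root of 1 — 6646 is a witness and 10585 is composite.
Base 9970: x_0 = 9970^1323 mod 10585 = 5830. x_0 is neither 1 nor 10584, so continue squaring. x_1 = 5830^2 mod 10585 = 465. x_2 = 465^2 mod 10585 = 4525. Reached i = s−1 = 2 without hitting −1: 9970 is a Miller–Rabin witness and 10585 is composite.
The smallest witness among the given bases is 5.

5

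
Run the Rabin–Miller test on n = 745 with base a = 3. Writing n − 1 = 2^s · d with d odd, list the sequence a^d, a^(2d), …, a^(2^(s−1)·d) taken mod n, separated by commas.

n − 1 = 744 = 2^3 · 93, so s = 3 and d = 93.
x_0 = 3^93 mod 745 = 368.
x_1 = 368^2 mod 745 = 579.
x_2 = 579^2 mod 745 = 736.

368, 579, 736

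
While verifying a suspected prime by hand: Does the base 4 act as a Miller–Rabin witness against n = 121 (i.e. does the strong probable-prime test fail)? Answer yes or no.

yes

n − 1 = 120 = 2^3 · 15, so s = 3 and d = 15.
Repeated squaring mod 121: 4^1 ≡ 4, 4^2 ≡ 16, 4^4 ≡ 14, 4^8 ≡ 75.
15 = 8 + 4 + 2 + 1, so 4^15 ≡ 75·14·16·4 ≡ 45 (mod 121).
x_0 = 4^15 mod 121 = 45.
x_0 is neither 1 nor 120, so continue squaring.
x_1 = 45^2 mod 121 = 89.
x_2 = 89^2 mod 121 = 56.
Reached i = s−1 = 2 without hitting −1: 4 is a Miller–Rabin witness and 121 is composite.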